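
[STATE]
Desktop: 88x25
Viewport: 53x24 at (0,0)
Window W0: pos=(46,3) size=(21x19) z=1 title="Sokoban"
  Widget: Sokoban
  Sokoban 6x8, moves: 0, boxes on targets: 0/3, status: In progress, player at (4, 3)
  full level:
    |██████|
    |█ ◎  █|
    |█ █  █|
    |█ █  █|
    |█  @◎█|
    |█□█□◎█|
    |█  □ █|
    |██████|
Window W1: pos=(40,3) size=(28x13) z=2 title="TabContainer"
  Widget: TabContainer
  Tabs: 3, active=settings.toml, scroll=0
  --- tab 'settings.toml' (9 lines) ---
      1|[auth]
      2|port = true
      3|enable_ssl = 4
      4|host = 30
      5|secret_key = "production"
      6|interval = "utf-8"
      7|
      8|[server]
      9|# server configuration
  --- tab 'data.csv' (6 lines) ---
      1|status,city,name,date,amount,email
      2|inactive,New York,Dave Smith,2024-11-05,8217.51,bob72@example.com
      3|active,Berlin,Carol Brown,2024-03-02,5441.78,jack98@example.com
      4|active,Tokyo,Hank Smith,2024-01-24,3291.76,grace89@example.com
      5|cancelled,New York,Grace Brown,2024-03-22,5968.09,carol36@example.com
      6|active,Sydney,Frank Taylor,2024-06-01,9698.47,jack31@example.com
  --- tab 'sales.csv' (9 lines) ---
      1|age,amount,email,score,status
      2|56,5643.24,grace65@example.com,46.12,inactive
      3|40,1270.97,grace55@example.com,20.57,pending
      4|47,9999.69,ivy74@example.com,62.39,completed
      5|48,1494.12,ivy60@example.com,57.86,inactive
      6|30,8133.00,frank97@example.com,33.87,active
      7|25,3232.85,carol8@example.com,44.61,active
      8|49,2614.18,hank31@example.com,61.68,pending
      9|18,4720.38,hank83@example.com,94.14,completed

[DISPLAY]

                                                     
                                                     
                                                     
                                        ┏━━━━━━━━━━━━
                                        ┃ TabContaine
                                        ┠────────────
                                        ┃[settings.to
                                        ┃────────────
                                        ┃[auth]      
                                        ┃port = true 
                                        ┃enable_ssl =
                                        ┃host = 30   
                                        ┃secret_key =
                                        ┃interval = "
                                        ┃            
                                        ┗━━━━━━━━━━━━
                                              ┃      
                                              ┃      
                                              ┃      
                                              ┃      
                                              ┃      
                                              ┗━━━━━━
                                                     
                                                     


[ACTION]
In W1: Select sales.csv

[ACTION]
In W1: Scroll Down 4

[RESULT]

                                                     
                                                     
                                                     
                                        ┏━━━━━━━━━━━━
                                        ┃ TabContaine
                                        ┠────────────
                                        ┃ settings.to
                                        ┃────────────
                                        ┃48,1494.12,i
                                        ┃30,8133.00,f
                                        ┃25,3232.85,c
                                        ┃49,2614.18,h
                                        ┃18,4720.38,h
                                        ┃            
                                        ┃            
                                        ┗━━━━━━━━━━━━
                                              ┃      
                                              ┃      
                                              ┃      
                                              ┃      
                                              ┃      
                                              ┗━━━━━━
                                                     
                                                     


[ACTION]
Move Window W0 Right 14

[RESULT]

                                                     
                                                     
                                                     
                                        ┏━━━━━━━━━━━━
                                        ┃ TabContaine
                                        ┠────────────
                                        ┃ settings.to
                                        ┃────────────
                                        ┃48,1494.12,i
                                        ┃30,8133.00,f
                                        ┃25,3232.85,c
                                        ┃49,2614.18,h
                                        ┃18,4720.38,h
                                        ┃            
                                        ┃            
                                        ┗━━━━━━━━━━━━
                                                     
                                                     
                                                     
                                                     
                                                     
                                                     
                                                     
                                                     


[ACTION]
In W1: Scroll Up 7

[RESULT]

                                                     
                                                     
                                                     
                                        ┏━━━━━━━━━━━━
                                        ┃ TabContaine
                                        ┠────────────
                                        ┃ settings.to
                                        ┃────────────
                                        ┃age,amount,e
                                        ┃56,5643.24,g
                                        ┃40,1270.97,g
                                        ┃47,9999.69,i
                                        ┃48,1494.12,i
                                        ┃30,8133.00,f
                                        ┃25,3232.85,c
                                        ┗━━━━━━━━━━━━
                                                     
                                                     
                                                     
                                                     
                                                     
                                                     
                                                     
                                                     


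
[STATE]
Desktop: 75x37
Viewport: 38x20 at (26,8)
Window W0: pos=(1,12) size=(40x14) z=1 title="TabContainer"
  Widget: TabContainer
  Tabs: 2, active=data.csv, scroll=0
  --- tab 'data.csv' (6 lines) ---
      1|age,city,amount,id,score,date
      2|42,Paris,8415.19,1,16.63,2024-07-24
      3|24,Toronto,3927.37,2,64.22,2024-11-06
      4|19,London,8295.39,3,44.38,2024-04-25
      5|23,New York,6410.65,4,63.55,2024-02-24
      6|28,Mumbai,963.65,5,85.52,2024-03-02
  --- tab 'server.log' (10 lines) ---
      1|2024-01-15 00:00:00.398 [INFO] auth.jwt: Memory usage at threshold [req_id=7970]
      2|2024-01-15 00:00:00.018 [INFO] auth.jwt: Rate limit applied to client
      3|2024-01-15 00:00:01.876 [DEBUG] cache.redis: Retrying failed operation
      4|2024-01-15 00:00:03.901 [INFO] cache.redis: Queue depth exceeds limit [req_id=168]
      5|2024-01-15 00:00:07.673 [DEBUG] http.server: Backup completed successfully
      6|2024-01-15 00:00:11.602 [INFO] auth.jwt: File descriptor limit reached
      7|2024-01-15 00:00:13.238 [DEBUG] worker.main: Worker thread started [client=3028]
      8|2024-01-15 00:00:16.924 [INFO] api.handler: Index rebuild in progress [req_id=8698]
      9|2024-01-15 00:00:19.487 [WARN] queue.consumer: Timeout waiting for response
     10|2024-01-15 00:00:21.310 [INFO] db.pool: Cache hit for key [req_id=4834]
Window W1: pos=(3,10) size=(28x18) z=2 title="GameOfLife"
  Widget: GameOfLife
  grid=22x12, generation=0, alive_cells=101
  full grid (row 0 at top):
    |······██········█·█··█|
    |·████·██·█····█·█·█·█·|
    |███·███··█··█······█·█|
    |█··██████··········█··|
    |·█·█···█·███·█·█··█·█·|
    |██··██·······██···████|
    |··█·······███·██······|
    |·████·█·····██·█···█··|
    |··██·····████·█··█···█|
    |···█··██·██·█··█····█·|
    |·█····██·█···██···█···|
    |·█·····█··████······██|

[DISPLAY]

                                      
                                      
━━━━┓                                 
    ┃                                 
────┨━━━━━━━━━┓                       
    ┃         ┃                       
    ┃─────────┨                       
    ┃         ┃                       
    ┃─────────┃                       
    ┃         ┃                       
    ┃-07-24   ┃                       
    ┃24-11-06 ┃                       
    ┃4-04-25  ┃                       
    ┃024-02-24┃                       
    ┃-03-02   ┃                       
    ┃         ┃                       
    ┃         ┃                       
    ┃━━━━━━━━━┛                       
    ┃                                 
━━━━┛                                 


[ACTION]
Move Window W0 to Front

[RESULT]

                                      
                                      
━━━━┓                                 
    ┃                                 
━━━━━━━━━━━━━━┓                       
              ┃                       
──────────────┨                       
              ┃                       
──────────────┃                       
,date         ┃                       
,2024-07-24   ┃                       
22,2024-11-06 ┃                       
8,2024-04-25  ┃                       
.55,2024-02-24┃                       
,2024-03-02   ┃                       
              ┃                       
              ┃                       
━━━━━━━━━━━━━━┛                       
    ┃                                 
━━━━┛                                 


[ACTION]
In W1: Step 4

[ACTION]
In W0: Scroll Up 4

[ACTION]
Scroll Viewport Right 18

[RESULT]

                                      
                                      
                                      
                                      
━━━┓                                  
   ┃                                  
───┨                                  
   ┃                                  
───┃                                  
   ┃                                  
   ┃                                  
06 ┃                                  
5  ┃                                  
-24┃                                  
   ┃                                  
   ┃                                  
   ┃                                  
━━━┛                                  
                                      
                                      


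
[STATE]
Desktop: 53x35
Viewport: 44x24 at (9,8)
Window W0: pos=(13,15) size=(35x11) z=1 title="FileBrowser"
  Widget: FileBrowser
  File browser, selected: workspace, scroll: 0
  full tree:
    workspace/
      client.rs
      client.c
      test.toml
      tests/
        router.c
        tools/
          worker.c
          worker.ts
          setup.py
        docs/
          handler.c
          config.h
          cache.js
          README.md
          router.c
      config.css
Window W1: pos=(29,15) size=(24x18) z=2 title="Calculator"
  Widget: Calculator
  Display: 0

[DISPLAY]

                                            
                                            
                                            
                                            
                                            
                                            
                                            
    ┏━━━━━━━━━━━━━━━┏━━━━━━━━━━━━━━━━━━━━━━┓
    ┃ FileBrowser   ┃ Calculator           ┃
    ┠───────────────┠──────────────────────┨
    ┃> [-] workspace┃                     0┃
    ┃    client.rs  ┃┌───┬───┬───┬───┐     ┃
    ┃    client.c   ┃│ 7 │ 8 │ 9 │ ÷ │     ┃
    ┃    test.toml  ┃├───┼───┼───┼───┤     ┃
    ┃    [+] tests/ ┃│ 4 │ 5 │ 6 │ × │     ┃
    ┃    config.css ┃├───┼───┼───┼───┤     ┃
    ┃               ┃│ 1 │ 2 │ 3 │ - │     ┃
    ┗━━━━━━━━━━━━━━━┃├───┼───┼───┼───┤     ┃
                    ┃│ 0 │ . │ = │ + │     ┃
                    ┃├───┼───┼───┼───┤     ┃
                    ┃│ C │ MC│ MR│ M+│     ┃
                    ┃└───┴───┴───┴───┘     ┃
                    ┃                      ┃
                    ┃                      ┃


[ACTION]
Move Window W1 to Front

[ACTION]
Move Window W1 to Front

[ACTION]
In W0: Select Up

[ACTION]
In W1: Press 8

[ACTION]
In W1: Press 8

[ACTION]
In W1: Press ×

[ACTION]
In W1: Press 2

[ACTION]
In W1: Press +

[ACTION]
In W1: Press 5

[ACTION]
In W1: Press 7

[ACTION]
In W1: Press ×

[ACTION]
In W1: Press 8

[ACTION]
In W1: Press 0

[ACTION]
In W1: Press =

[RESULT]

                                            
                                            
                                            
                                            
                                            
                                            
                                            
    ┏━━━━━━━━━━━━━━━┏━━━━━━━━━━━━━━━━━━━━━━┓
    ┃ FileBrowser   ┃ Calculator           ┃
    ┠───────────────┠──────────────────────┨
    ┃> [-] workspace┃                 18640┃
    ┃    client.rs  ┃┌───┬───┬───┬───┐     ┃
    ┃    client.c   ┃│ 7 │ 8 │ 9 │ ÷ │     ┃
    ┃    test.toml  ┃├───┼───┼───┼───┤     ┃
    ┃    [+] tests/ ┃│ 4 │ 5 │ 6 │ × │     ┃
    ┃    config.css ┃├───┼───┼───┼───┤     ┃
    ┃               ┃│ 1 │ 2 │ 3 │ - │     ┃
    ┗━━━━━━━━━━━━━━━┃├───┼───┼───┼───┤     ┃
                    ┃│ 0 │ . │ = │ + │     ┃
                    ┃├───┼───┼───┼───┤     ┃
                    ┃│ C │ MC│ MR│ M+│     ┃
                    ┃└───┴───┴───┴───┘     ┃
                    ┃                      ┃
                    ┃                      ┃


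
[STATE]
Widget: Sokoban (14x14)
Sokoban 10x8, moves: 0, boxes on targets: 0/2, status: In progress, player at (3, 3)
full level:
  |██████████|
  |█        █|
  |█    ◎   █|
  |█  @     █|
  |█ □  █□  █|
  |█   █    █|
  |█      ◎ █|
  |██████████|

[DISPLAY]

██████████    
█        █    
█    ◎   █    
█  @     █    
█ □  █□  █    
█   █    █    
█      ◎ █    
██████████    
Moves: 0  0/2 
              
              
              
              
              


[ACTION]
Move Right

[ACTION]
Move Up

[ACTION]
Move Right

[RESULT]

██████████    
█        █    
█    +   █    
█        █    
█ □  █□  █    
█   █    █    
█      ◎ █    
██████████    
Moves: 3  0/2 
              
              
              
              
              


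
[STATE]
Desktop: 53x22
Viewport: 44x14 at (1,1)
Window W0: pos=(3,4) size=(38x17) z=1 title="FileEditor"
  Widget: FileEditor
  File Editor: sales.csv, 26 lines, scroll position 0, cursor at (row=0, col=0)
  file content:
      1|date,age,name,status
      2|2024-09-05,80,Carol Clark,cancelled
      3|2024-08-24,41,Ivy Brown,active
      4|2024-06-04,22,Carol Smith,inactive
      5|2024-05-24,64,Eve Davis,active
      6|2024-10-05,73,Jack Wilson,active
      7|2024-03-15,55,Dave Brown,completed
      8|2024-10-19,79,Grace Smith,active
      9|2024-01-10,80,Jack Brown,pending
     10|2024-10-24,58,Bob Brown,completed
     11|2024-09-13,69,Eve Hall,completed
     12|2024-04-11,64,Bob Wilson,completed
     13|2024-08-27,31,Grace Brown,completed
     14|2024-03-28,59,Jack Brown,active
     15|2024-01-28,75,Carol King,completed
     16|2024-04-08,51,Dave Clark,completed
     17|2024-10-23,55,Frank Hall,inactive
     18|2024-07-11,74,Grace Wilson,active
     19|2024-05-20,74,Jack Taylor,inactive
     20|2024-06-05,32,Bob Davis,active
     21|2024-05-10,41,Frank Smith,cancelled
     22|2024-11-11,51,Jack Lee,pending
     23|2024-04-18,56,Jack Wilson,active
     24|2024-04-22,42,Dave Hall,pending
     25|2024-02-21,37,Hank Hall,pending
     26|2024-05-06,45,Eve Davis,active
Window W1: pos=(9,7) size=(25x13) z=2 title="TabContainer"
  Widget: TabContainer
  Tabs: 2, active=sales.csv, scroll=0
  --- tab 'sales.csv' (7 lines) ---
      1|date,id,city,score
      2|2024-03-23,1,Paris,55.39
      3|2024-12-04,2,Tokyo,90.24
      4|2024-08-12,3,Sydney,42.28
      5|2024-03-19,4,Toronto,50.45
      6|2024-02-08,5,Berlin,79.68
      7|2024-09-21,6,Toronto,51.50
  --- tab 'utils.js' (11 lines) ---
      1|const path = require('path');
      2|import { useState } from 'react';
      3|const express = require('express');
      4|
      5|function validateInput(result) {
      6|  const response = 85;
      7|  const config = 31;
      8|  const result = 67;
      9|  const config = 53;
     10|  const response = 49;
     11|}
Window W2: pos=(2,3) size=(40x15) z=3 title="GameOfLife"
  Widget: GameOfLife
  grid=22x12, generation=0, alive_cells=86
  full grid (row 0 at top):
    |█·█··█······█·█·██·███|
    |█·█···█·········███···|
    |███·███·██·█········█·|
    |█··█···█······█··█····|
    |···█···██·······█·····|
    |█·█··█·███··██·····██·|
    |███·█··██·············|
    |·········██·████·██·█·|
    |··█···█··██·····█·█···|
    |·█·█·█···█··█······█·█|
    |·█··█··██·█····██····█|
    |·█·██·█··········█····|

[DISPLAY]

                                            
                                            
 ┏━━━━━━━━━━━━━━━━━━━━━━━━━━━━━━━━━━━━━━┓   
 ┃ GameOfLife                           ┃   
 ┠──────────────────────────────────────┨   
 ┃Gen: 0                                ┃   
 ┃█·█···█·········███···                ┃   
 ┃███·███·██·█········█·                ┃   
 ┃█··█···█······█··█····                ┃   
 ┃···█···██·······█·····                ┃   
 ┃█·█··█·███··██·····██·                ┃   
 ┃███·█··██·············                ┃   
 ┃·········██·████·██·█·                ┃   
 ┃··█···█··██·····█·█···                ┃   


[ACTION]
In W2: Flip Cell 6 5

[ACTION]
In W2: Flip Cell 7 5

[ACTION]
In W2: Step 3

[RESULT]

                                            
                                            
 ┏━━━━━━━━━━━━━━━━━━━━━━━━━━━━━━━━━━━━━━┓   
 ┃ GameOfLife                           ┃   
 ┠──────────────────────────────────────┨   
 ┃Gen: 3                                ┃   
 ┃·······█··········█·█·                ┃   
 ┃·█···██·██············                ┃   
 ┃█·········█···········                ┃   
 ┃██···█····█···········                ┃   
 ┃·····██····█···█······                ┃   
 ┃······█····█████······                ┃   
 ┃·······█·····███···█··                ┃   
 ┃███····█··██·█·····██·                ┃   


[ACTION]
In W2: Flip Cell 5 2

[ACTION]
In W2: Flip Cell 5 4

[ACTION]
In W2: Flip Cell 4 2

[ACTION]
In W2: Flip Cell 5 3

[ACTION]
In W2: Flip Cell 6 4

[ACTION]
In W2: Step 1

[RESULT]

                                            
                                            
 ┏━━━━━━━━━━━━━━━━━━━━━━━━━━━━━━━━━━━━━━┓   
 ┃ GameOfLife                           ┃   
 ┠──────────────────────────────────────┨   
 ┃Gen: 4                                ┃   
 ┃······███·········█·█·                ┃   
 ┃······████············                ┃   
 ┃█·█··██···█···········                ┃   
 ┃█·█··██···██··········                ┃   
 ┃··█···█···██·█·█······                ┃   
 ┃····█·██···█····█·····                ┃   
 ┃·█····██··█····█···██·                ┃   
 ┃·█······█·█·██·····█·█                ┃   


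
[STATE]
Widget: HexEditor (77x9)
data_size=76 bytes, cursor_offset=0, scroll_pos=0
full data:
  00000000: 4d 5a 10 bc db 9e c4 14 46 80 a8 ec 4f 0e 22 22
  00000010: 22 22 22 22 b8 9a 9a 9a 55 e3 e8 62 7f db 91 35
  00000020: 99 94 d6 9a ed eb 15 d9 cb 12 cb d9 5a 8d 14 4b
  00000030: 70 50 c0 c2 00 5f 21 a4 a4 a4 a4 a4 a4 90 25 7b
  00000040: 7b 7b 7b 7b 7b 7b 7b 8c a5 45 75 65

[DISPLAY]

00000000  4D 5a 10 bc db 9e c4 14  46 80 a8 ec 4f 0e 22 22  |MZ......F...O.""
00000010  22 22 22 22 b8 9a 9a 9a  55 e3 e8 62 7f db 91 35  |""""....U..b...5
00000020  99 94 d6 9a ed eb 15 d9  cb 12 cb d9 5a 8d 14 4b  |............Z..K
00000030  70 50 c0 c2 00 5f 21 a4  a4 a4 a4 a4 a4 90 25 7b  |pP..._!.......%{
00000040  7b 7b 7b 7b 7b 7b 7b 8c  a5 45 75 65              |{{{{{{{..Eue    
                                                                             
                                                                             
                                                                             
                                                                             


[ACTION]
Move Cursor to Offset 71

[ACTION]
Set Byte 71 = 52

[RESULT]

00000000  4d 5a 10 bc db 9e c4 14  46 80 a8 ec 4f 0e 22 22  |MZ......F...O.""
00000010  22 22 22 22 b8 9a 9a 9a  55 e3 e8 62 7f db 91 35  |""""....U..b...5
00000020  99 94 d6 9a ed eb 15 d9  cb 12 cb d9 5a 8d 14 4b  |............Z..K
00000030  70 50 c0 c2 00 5f 21 a4  a4 a4 a4 a4 a4 90 25 7b  |pP..._!.......%{
00000040  7b 7b 7b 7b 7b 7b 7b 52  a5 45 75 65              |{{{{{{{R.Eue    
                                                                             
                                                                             
                                                                             
                                                                             


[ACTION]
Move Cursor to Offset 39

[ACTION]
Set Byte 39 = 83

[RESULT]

00000000  4d 5a 10 bc db 9e c4 14  46 80 a8 ec 4f 0e 22 22  |MZ......F...O.""
00000010  22 22 22 22 b8 9a 9a 9a  55 e3 e8 62 7f db 91 35  |""""....U..b...5
00000020  99 94 d6 9a ed eb 15 83  cb 12 cb d9 5a 8d 14 4b  |............Z..K
00000030  70 50 c0 c2 00 5f 21 a4  a4 a4 a4 a4 a4 90 25 7b  |pP..._!.......%{
00000040  7b 7b 7b 7b 7b 7b 7b 52  a5 45 75 65              |{{{{{{{R.Eue    
                                                                             
                                                                             
                                                                             
                                                                             


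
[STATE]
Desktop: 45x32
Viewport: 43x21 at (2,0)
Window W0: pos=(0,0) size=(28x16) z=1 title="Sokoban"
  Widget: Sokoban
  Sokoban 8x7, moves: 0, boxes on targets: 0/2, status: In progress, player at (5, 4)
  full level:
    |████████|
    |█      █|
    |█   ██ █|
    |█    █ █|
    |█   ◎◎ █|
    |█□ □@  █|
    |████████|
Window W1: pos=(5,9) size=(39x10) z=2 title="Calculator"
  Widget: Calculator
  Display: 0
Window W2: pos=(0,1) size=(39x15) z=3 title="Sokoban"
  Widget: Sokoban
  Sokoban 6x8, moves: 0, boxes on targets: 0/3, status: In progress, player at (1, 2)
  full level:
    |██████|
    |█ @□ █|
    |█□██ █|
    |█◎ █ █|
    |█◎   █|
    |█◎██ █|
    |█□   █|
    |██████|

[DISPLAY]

━━━━━━━━━━━━━━━━━━━━━━━━━┓                 
━━━━━━━━━━━━━━━━━━━━━━━━━━━━━━━━━━━━┓      
Sokoban                             ┃      
────────────────────────────────────┨      
█████                               ┃      
 @□ █                               ┃      
□██ █                               ┃      
◎ █ █                               ┃      
◎   █                               ┃      
◎██ █                               ┃━━━━┓ 
□   █                               ┃    ┃ 
█████                               ┃────┨ 
oves: 0  0/3                        ┃   0┃ 
                                    ┃    ┃ 
                                    ┃    ┃ 
━━━━━━━━━━━━━━━━━━━━━━━━━━━━━━━━━━━━┛    ┃ 
   ┃│ 4 │ 5 │ 6 │ × │                    ┃ 
   ┃└───┴───┴───┴───┘                    ┃ 
   ┗━━━━━━━━━━━━━━━━━━━━━━━━━━━━━━━━━━━━━┛ 
                                           
                                           


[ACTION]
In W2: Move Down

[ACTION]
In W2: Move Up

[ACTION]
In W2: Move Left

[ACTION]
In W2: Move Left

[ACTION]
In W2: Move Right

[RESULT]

━━━━━━━━━━━━━━━━━━━━━━━━━┓                 
━━━━━━━━━━━━━━━━━━━━━━━━━━━━━━━━━━━━┓      
Sokoban                             ┃      
────────────────────────────────────┨      
█████                               ┃      
 @□ █                               ┃      
□██ █                               ┃      
◎ █ █                               ┃      
◎   █                               ┃      
◎██ █                               ┃━━━━┓ 
□   █                               ┃    ┃ 
█████                               ┃────┨ 
oves: 2  0/3                        ┃   0┃ 
                                    ┃    ┃ 
                                    ┃    ┃ 
━━━━━━━━━━━━━━━━━━━━━━━━━━━━━━━━━━━━┛    ┃ 
   ┃│ 4 │ 5 │ 6 │ × │                    ┃ 
   ┃└───┴───┴───┴───┘                    ┃ 
   ┗━━━━━━━━━━━━━━━━━━━━━━━━━━━━━━━━━━━━━┛ 
                                           
                                           


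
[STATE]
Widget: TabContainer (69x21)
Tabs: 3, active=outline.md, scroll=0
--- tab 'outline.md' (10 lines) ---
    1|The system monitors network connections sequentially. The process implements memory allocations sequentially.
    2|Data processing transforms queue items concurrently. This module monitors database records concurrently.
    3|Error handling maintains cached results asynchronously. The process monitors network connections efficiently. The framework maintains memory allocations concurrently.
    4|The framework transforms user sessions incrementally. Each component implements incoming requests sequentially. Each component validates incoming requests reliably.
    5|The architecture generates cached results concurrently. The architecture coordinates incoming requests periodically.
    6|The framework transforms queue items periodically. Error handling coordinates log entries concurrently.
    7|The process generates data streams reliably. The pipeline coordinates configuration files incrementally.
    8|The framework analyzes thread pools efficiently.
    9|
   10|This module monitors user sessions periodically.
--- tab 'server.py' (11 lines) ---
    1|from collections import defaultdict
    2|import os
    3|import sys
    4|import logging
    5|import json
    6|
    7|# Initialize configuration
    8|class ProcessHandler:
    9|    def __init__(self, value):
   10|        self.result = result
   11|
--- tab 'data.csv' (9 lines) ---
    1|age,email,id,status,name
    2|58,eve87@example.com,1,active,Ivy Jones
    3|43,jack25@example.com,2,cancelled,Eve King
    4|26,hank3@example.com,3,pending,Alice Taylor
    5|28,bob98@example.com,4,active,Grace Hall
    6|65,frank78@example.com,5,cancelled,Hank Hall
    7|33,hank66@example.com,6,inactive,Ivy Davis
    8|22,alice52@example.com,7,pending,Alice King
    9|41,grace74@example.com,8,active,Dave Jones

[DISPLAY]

[outline.md]│ server.py │ data.csv                                   
─────────────────────────────────────────────────────────────────────
The system monitors network connections sequentially. The process imp
Data processing transforms queue items concurrently. This module moni
Error handling maintains cached results asynchronously. The process m
The framework transforms user sessions incrementally. Each component 
The architecture generates cached results concurrently. The architect
The framework transforms queue items periodically. Error handling coo
The process generates data streams reliably. The pipeline coordinates
The framework analyzes thread pools efficiently.                     
                                                                     
This module monitors user sessions periodically.                     
                                                                     
                                                                     
                                                                     
                                                                     
                                                                     
                                                                     
                                                                     
                                                                     
                                                                     


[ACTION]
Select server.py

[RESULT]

 outline.md │[server.py]│ data.csv                                   
─────────────────────────────────────────────────────────────────────
from collections import defaultdict                                  
import os                                                            
import sys                                                           
import logging                                                       
import json                                                          
                                                                     
# Initialize configuration                                           
class ProcessHandler:                                                
    def __init__(self, value):                                       
        self.result = result                                         
                                                                     
                                                                     
                                                                     
                                                                     
                                                                     
                                                                     
                                                                     
                                                                     
                                                                     


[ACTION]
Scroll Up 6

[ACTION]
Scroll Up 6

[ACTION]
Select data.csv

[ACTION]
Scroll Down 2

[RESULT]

 outline.md │ server.py │[data.csv]                                  
─────────────────────────────────────────────────────────────────────
43,jack25@example.com,2,cancelled,Eve King                           
26,hank3@example.com,3,pending,Alice Taylor                          
28,bob98@example.com,4,active,Grace Hall                             
65,frank78@example.com,5,cancelled,Hank Hall                         
33,hank66@example.com,6,inactive,Ivy Davis                           
22,alice52@example.com,7,pending,Alice King                          
41,grace74@example.com,8,active,Dave Jones                           
                                                                     
                                                                     
                                                                     
                                                                     
                                                                     
                                                                     
                                                                     
                                                                     
                                                                     
                                                                     
                                                                     
                                                                     


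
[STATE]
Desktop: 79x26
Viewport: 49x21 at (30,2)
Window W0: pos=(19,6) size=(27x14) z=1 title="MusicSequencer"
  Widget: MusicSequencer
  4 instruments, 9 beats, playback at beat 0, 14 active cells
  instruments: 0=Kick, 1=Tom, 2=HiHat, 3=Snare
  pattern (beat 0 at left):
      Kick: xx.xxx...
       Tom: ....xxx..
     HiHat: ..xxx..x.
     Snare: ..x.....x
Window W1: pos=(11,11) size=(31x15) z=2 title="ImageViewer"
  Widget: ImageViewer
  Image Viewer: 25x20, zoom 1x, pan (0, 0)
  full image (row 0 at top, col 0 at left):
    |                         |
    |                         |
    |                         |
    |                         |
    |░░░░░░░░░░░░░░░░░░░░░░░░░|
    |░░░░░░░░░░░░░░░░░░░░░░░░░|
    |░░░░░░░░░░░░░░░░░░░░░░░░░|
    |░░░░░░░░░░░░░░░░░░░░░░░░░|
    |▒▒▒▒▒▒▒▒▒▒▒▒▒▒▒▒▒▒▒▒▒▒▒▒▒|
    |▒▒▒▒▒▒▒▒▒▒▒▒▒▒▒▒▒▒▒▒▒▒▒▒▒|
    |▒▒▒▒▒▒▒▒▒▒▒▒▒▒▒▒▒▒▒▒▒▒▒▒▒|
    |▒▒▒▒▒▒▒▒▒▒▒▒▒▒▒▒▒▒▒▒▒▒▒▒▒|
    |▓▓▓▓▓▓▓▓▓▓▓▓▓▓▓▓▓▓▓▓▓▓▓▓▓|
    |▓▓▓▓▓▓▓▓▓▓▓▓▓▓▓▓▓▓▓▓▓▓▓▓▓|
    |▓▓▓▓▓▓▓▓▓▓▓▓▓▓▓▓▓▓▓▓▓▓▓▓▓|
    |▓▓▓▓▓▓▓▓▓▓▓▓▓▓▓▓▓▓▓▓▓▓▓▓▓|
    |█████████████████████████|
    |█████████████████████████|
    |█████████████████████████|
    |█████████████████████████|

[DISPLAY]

                                                 
                                                 
                                                 
                                                 
━━━━━━━━━━━━━━━┓                                 
encer          ┃                                 
───────────────┨                                 
45678          ┃                                 
██···          ┃                                 
━━━━━━━━━━━┓   ┃                                 
           ┃   ┃                                 
───────────┨   ┃                                 
           ┃   ┃                                 
           ┃   ┃                                 
           ┃   ┃                                 
           ┃   ┃                                 
░░░░░░░    ┃   ┃                                 
░░░░░░░    ┃━━━┛                                 
░░░░░░░    ┃                                     
░░░░░░░    ┃                                     
▒▒▒▒▒▒▒    ┃                                     


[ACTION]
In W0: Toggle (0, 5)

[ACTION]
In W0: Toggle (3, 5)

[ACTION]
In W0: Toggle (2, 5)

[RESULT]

                                                 
                                                 
                                                 
                                                 
━━━━━━━━━━━━━━━┓                                 
encer          ┃                                 
───────────────┨                                 
45678          ┃                                 
█····          ┃                                 
━━━━━━━━━━━┓   ┃                                 
           ┃   ┃                                 
───────────┨   ┃                                 
           ┃   ┃                                 
           ┃   ┃                                 
           ┃   ┃                                 
           ┃   ┃                                 
░░░░░░░    ┃   ┃                                 
░░░░░░░    ┃━━━┛                                 
░░░░░░░    ┃                                     
░░░░░░░    ┃                                     
▒▒▒▒▒▒▒    ┃                                     
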